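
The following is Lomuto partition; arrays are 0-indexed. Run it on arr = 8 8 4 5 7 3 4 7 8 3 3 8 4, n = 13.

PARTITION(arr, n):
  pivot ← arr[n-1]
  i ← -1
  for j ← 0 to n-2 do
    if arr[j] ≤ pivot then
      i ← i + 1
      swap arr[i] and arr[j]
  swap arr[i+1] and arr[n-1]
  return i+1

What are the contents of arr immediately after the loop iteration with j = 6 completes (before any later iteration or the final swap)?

4 3 4 5 7 8 8 7 8 3 3 8 4

pivot=4, i=-1
j=0: 8>4, skip
j=1: 8>4, skip
j=2: 4≤4, i=0, swap(0,2) ⇒ 4 8 8 5 7 3 4 7 8 3 3 8 4
j=3: 5>4, skip
j=4: 7>4, skip
j=5: 3≤4, i=1, swap(1,5) ⇒ 4 3 8 5 7 8 4 7 8 3 3 8 4
j=6: 4≤4, i=2, swap(2,6) ⇒ 4 3 4 5 7 8 8 7 8 3 3 8 4
(after j=6) arr = 4 3 4 5 7 8 8 7 8 3 3 8 4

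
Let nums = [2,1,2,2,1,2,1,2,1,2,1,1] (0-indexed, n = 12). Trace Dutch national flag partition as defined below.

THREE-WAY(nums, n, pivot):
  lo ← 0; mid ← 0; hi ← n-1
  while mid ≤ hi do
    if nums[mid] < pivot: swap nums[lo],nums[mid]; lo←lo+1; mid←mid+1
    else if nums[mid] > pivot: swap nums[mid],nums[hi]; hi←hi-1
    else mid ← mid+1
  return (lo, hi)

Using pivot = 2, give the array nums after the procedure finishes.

pivot = 2; lo=0, mid=0, hi=11
nums[mid]=2=2: mid=1
nums[mid]=1<2: swap nums[0],nums[1]; lo=1,mid=2 → [1,2,2,2,1,2,1,2,1,2,1,1]
nums[mid]=2=2: mid=3
nums[mid]=2=2: mid=4
nums[mid]=1<2: swap nums[1],nums[4]; lo=2,mid=5 → [1,1,2,2,2,2,1,2,1,2,1,1]
nums[mid]=2=2: mid=6
nums[mid]=1<2: swap nums[2],nums[6]; lo=3,mid=7 → [1,1,1,2,2,2,2,2,1,2,1,1]
nums[mid]=2=2: mid=8
nums[mid]=1<2: swap nums[3],nums[8]; lo=4,mid=9 → [1,1,1,1,2,2,2,2,2,2,1,1]
nums[mid]=2=2: mid=10
nums[mid]=1<2: swap nums[4],nums[10]; lo=5,mid=11 → [1,1,1,1,1,2,2,2,2,2,2,1]
nums[mid]=1<2: swap nums[5],nums[11]; lo=6,mid=12 → [1,1,1,1,1,1,2,2,2,2,2,2]
end: lo=6, hi=11; nums = [1,1,1,1,1,1,2,2,2,2,2,2]

[1,1,1,1,1,1,2,2,2,2,2,2]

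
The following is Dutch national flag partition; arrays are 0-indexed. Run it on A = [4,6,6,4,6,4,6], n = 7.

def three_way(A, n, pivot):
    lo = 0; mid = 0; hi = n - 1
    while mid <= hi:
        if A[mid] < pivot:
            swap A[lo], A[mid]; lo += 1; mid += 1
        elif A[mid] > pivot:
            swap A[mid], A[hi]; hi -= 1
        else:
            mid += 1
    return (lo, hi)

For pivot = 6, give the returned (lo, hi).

pivot = 6; lo=0, mid=0, hi=6
A[mid]=4<6: swap A[0],A[0]; lo=1,mid=1 → [4,6,6,4,6,4,6]
A[mid]=6=6: mid=2
A[mid]=6=6: mid=3
A[mid]=4<6: swap A[1],A[3]; lo=2,mid=4 → [4,4,6,6,6,4,6]
A[mid]=6=6: mid=5
A[mid]=4<6: swap A[2],A[5]; lo=3,mid=6 → [4,4,4,6,6,6,6]
A[mid]=6=6: mid=7
end: lo=3, hi=6; A = [4,4,4,6,6,6,6]

(3, 6)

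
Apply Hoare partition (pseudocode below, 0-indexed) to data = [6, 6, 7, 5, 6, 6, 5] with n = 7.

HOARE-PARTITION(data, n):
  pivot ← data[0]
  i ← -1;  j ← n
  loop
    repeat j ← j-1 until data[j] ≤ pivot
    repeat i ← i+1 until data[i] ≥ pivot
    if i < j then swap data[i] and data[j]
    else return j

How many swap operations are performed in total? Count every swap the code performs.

3

pivot = data[0] = 6; i = -1, j = 7
j→6 (data[6]=5≤6), i→0 (data[0]=6≥6); i<j, swap → [5, 6, 7, 5, 6, 6, 6]
j→5 (data[5]=6≤6), i→1 (data[1]=6≥6); i<j, swap → [5, 6, 7, 5, 6, 6, 6]
j→4 (data[4]=6≤6), i→2 (data[2]=7≥6); i<j, swap → [5, 6, 6, 5, 7, 6, 6]
j→3, i→4; i≥j, return j=3. data = [5, 6, 6, 5, 7, 6, 6]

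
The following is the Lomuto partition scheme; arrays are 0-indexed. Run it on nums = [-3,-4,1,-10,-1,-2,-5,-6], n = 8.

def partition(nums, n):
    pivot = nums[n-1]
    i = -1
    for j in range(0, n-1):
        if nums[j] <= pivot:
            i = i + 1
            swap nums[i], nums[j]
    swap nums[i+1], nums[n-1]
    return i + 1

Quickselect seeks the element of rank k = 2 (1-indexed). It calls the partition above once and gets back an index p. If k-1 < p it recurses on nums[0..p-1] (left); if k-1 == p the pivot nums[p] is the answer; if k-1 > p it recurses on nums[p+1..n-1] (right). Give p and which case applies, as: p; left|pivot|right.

pivot = nums[7] = -6; i = -1
j=0: nums[0]=-3 > -6 → no swap
j=1: nums[1]=-4 > -6 → no swap
j=2: nums[2]=1 > -6 → no swap
j=3: nums[3]=-10 ≤ -6 → i=0, swap nums[0],nums[3] → [-10,-4,1,-3,-1,-2,-5,-6]
j=4: nums[4]=-1 > -6 → no swap
j=5: nums[5]=-2 > -6 → no swap
j=6: nums[6]=-5 > -6 → no swap
final swap nums[1],nums[7] → [-10,-6,1,-3,-1,-2,-5,-4]; return 1
p = 1; k-1 = 1 == 1 ⇒ pivot

1; pivot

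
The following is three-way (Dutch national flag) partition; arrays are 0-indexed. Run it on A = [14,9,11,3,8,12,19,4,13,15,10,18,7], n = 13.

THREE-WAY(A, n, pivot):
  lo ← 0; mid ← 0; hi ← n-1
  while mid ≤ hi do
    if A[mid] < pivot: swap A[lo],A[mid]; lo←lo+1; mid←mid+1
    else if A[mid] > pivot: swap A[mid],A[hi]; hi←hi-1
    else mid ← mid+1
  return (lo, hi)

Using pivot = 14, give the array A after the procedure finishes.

[9,11,3,8,12,7,4,13,10,14,18,15,19]

pivot = 14; lo=0, mid=0, hi=12
A[mid]=14=14: mid=1
A[mid]=9<14: swap A[0],A[1]; lo=1,mid=2 → [9,14,11,3,8,12,19,4,13,15,10,18,7]
A[mid]=11<14: swap A[1],A[2]; lo=2,mid=3 → [9,11,14,3,8,12,19,4,13,15,10,18,7]
A[mid]=3<14: swap A[2],A[3]; lo=3,mid=4 → [9,11,3,14,8,12,19,4,13,15,10,18,7]
A[mid]=8<14: swap A[3],A[4]; lo=4,mid=5 → [9,11,3,8,14,12,19,4,13,15,10,18,7]
A[mid]=12<14: swap A[4],A[5]; lo=5,mid=6 → [9,11,3,8,12,14,19,4,13,15,10,18,7]
A[mid]=19>14: swap A[6],A[12]; hi=11 → [9,11,3,8,12,14,7,4,13,15,10,18,19]
A[mid]=7<14: swap A[5],A[6]; lo=6,mid=7 → [9,11,3,8,12,7,14,4,13,15,10,18,19]
A[mid]=4<14: swap A[6],A[7]; lo=7,mid=8 → [9,11,3,8,12,7,4,14,13,15,10,18,19]
A[mid]=13<14: swap A[7],A[8]; lo=8,mid=9 → [9,11,3,8,12,7,4,13,14,15,10,18,19]
A[mid]=15>14: swap A[9],A[11]; hi=10 → [9,11,3,8,12,7,4,13,14,18,10,15,19]
A[mid]=18>14: swap A[9],A[10]; hi=9 → [9,11,3,8,12,7,4,13,14,10,18,15,19]
A[mid]=10<14: swap A[8],A[9]; lo=9,mid=10 → [9,11,3,8,12,7,4,13,10,14,18,15,19]
end: lo=9, hi=9; A = [9,11,3,8,12,7,4,13,10,14,18,15,19]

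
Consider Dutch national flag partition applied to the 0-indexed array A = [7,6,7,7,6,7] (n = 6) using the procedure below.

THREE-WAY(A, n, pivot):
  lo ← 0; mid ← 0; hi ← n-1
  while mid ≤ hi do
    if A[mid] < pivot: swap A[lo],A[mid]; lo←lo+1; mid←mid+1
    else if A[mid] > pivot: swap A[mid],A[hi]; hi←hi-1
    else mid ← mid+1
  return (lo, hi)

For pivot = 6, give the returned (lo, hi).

lo=0 mid=0 hi=5
7>6: swap(0,5), hi=4 ⇒ [7,6,7,7,6,7]
7>6: swap(0,4), hi=3 ⇒ [6,6,7,7,7,7]
6=6: mid=1
6=6: mid=2
7>6: swap(2,3), hi=2 ⇒ [6,6,7,7,7,7]
7>6: swap(2,2), hi=1 ⇒ [6,6,7,7,7,7]
done. lo=0 hi=1; A=[6,6,7,7,7,7]

(0, 1)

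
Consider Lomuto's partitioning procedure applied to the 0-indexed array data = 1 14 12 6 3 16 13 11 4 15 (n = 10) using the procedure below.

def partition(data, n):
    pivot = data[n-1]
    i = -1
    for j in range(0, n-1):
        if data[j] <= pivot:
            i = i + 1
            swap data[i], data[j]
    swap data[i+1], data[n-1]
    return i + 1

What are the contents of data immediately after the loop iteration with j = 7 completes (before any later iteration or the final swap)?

pivot=15, i=-1
j=0: 1≤15, i=0, swap(0,0) ⇒ 1 14 12 6 3 16 13 11 4 15
j=1: 14≤15, i=1, swap(1,1) ⇒ 1 14 12 6 3 16 13 11 4 15
j=2: 12≤15, i=2, swap(2,2) ⇒ 1 14 12 6 3 16 13 11 4 15
j=3: 6≤15, i=3, swap(3,3) ⇒ 1 14 12 6 3 16 13 11 4 15
j=4: 3≤15, i=4, swap(4,4) ⇒ 1 14 12 6 3 16 13 11 4 15
j=5: 16>15, skip
j=6: 13≤15, i=5, swap(5,6) ⇒ 1 14 12 6 3 13 16 11 4 15
j=7: 11≤15, i=6, swap(6,7) ⇒ 1 14 12 6 3 13 11 16 4 15
(after j=7) data = 1 14 12 6 3 13 11 16 4 15

1 14 12 6 3 13 11 16 4 15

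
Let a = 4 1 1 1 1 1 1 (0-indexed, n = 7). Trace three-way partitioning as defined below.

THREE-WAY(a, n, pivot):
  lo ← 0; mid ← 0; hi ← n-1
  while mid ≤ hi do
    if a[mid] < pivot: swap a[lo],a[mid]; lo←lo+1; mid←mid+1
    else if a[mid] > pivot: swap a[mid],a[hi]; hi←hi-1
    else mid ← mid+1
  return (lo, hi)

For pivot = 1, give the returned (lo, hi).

pivot = 1; lo=0, mid=0, hi=6
a[mid]=4>1: swap a[0],a[6]; hi=5 → 1 1 1 1 1 1 4
a[mid]=1=1: mid=1
a[mid]=1=1: mid=2
a[mid]=1=1: mid=3
a[mid]=1=1: mid=4
a[mid]=1=1: mid=5
a[mid]=1=1: mid=6
end: lo=0, hi=5; a = 1 1 1 1 1 1 4

(0, 5)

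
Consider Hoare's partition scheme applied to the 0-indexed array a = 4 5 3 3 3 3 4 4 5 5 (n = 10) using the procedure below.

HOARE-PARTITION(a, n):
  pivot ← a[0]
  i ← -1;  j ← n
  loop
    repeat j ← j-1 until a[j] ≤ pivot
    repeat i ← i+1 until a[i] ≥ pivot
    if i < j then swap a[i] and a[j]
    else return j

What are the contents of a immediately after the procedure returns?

4 4 3 3 3 3 5 4 5 5

pivot = a[0] = 4; i = -1, j = 10
j→7 (a[7]=4≤4), i→0 (a[0]=4≥4); i<j, swap → 4 5 3 3 3 3 4 4 5 5
j→6 (a[6]=4≤4), i→1 (a[1]=5≥4); i<j, swap → 4 4 3 3 3 3 5 4 5 5
j→5, i→6; i≥j, return j=5. a = 4 4 3 3 3 3 5 4 5 5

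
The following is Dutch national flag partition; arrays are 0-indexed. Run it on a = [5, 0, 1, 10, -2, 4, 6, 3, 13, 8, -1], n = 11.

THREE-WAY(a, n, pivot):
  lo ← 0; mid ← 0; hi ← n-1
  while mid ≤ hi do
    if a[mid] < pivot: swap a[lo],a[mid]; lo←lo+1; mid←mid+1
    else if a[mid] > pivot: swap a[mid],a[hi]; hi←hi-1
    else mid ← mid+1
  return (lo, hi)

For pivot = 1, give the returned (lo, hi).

(3, 3)

lo=0 mid=0 hi=10
5>1: swap(0,10), hi=9 ⇒ [-1, 0, 1, 10, -2, 4, 6, 3, 13, 8, 5]
-1<1: swap(0,0), lo=1 mid=1 ⇒ [-1, 0, 1, 10, -2, 4, 6, 3, 13, 8, 5]
0<1: swap(1,1), lo=2 mid=2 ⇒ [-1, 0, 1, 10, -2, 4, 6, 3, 13, 8, 5]
1=1: mid=3
10>1: swap(3,9), hi=8 ⇒ [-1, 0, 1, 8, -2, 4, 6, 3, 13, 10, 5]
8>1: swap(3,8), hi=7 ⇒ [-1, 0, 1, 13, -2, 4, 6, 3, 8, 10, 5]
13>1: swap(3,7), hi=6 ⇒ [-1, 0, 1, 3, -2, 4, 6, 13, 8, 10, 5]
3>1: swap(3,6), hi=5 ⇒ [-1, 0, 1, 6, -2, 4, 3, 13, 8, 10, 5]
6>1: swap(3,5), hi=4 ⇒ [-1, 0, 1, 4, -2, 6, 3, 13, 8, 10, 5]
4>1: swap(3,4), hi=3 ⇒ [-1, 0, 1, -2, 4, 6, 3, 13, 8, 10, 5]
-2<1: swap(2,3), lo=3 mid=4 ⇒ [-1, 0, -2, 1, 4, 6, 3, 13, 8, 10, 5]
done. lo=3 hi=3; a=[-1, 0, -2, 1, 4, 6, 3, 13, 8, 10, 5]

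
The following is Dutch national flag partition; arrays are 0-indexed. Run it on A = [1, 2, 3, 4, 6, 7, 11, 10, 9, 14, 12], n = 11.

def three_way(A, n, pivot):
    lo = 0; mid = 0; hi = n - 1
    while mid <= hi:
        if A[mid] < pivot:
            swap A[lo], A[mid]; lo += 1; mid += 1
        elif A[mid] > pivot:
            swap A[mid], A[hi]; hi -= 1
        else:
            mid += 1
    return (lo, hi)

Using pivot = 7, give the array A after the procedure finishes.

pivot = 7; lo=0, mid=0, hi=10
A[mid]=1<7: swap A[0],A[0]; lo=1,mid=1 → [1, 2, 3, 4, 6, 7, 11, 10, 9, 14, 12]
A[mid]=2<7: swap A[1],A[1]; lo=2,mid=2 → [1, 2, 3, 4, 6, 7, 11, 10, 9, 14, 12]
A[mid]=3<7: swap A[2],A[2]; lo=3,mid=3 → [1, 2, 3, 4, 6, 7, 11, 10, 9, 14, 12]
A[mid]=4<7: swap A[3],A[3]; lo=4,mid=4 → [1, 2, 3, 4, 6, 7, 11, 10, 9, 14, 12]
A[mid]=6<7: swap A[4],A[4]; lo=5,mid=5 → [1, 2, 3, 4, 6, 7, 11, 10, 9, 14, 12]
A[mid]=7=7: mid=6
A[mid]=11>7: swap A[6],A[10]; hi=9 → [1, 2, 3, 4, 6, 7, 12, 10, 9, 14, 11]
A[mid]=12>7: swap A[6],A[9]; hi=8 → [1, 2, 3, 4, 6, 7, 14, 10, 9, 12, 11]
A[mid]=14>7: swap A[6],A[8]; hi=7 → [1, 2, 3, 4, 6, 7, 9, 10, 14, 12, 11]
A[mid]=9>7: swap A[6],A[7]; hi=6 → [1, 2, 3, 4, 6, 7, 10, 9, 14, 12, 11]
A[mid]=10>7: swap A[6],A[6]; hi=5 → [1, 2, 3, 4, 6, 7, 10, 9, 14, 12, 11]
end: lo=5, hi=5; A = [1, 2, 3, 4, 6, 7, 10, 9, 14, 12, 11]

[1, 2, 3, 4, 6, 7, 10, 9, 14, 12, 11]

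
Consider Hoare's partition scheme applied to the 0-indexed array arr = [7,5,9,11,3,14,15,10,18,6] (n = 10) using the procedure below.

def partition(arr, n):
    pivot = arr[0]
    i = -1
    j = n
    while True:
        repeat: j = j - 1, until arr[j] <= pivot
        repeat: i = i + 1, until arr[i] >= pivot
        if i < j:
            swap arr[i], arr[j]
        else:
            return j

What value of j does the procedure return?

pivot = arr[0] = 7; i = -1, j = 10
j→9 (arr[9]=6≤7), i→0 (arr[0]=7≥7); i<j, swap → [6,5,9,11,3,14,15,10,18,7]
j→4 (arr[4]=3≤7), i→2 (arr[2]=9≥7); i<j, swap → [6,5,3,11,9,14,15,10,18,7]
j→2, i→3; i≥j, return j=2. arr = [6,5,3,11,9,14,15,10,18,7]

2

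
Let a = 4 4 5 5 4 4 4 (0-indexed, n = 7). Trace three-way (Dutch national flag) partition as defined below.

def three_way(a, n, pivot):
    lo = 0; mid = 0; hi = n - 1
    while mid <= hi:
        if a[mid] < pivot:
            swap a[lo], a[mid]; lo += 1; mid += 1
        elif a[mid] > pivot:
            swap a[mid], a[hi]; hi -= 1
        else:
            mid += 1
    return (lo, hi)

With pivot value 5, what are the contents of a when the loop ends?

4 4 4 4 4 5 5

lo=0 mid=0 hi=6
4<5: swap(0,0), lo=1 mid=1 ⇒ 4 4 5 5 4 4 4
4<5: swap(1,1), lo=2 mid=2 ⇒ 4 4 5 5 4 4 4
5=5: mid=3
5=5: mid=4
4<5: swap(2,4), lo=3 mid=5 ⇒ 4 4 4 5 5 4 4
4<5: swap(3,5), lo=4 mid=6 ⇒ 4 4 4 4 5 5 4
4<5: swap(4,6), lo=5 mid=7 ⇒ 4 4 4 4 4 5 5
done. lo=5 hi=6; a=4 4 4 4 4 5 5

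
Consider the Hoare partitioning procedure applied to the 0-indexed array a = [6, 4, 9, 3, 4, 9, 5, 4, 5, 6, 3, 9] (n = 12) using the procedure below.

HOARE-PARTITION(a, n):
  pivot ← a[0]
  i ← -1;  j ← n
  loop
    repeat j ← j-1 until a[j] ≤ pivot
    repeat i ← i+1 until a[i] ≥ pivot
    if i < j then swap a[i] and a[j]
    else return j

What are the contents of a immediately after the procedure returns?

pivot = a[0] = 6; i = -1, j = 12
j→10 (a[10]=3≤6), i→0 (a[0]=6≥6); i<j, swap → [3, 4, 9, 3, 4, 9, 5, 4, 5, 6, 6, 9]
j→9 (a[9]=6≤6), i→2 (a[2]=9≥6); i<j, swap → [3, 4, 6, 3, 4, 9, 5, 4, 5, 9, 6, 9]
j→8 (a[8]=5≤6), i→5 (a[5]=9≥6); i<j, swap → [3, 4, 6, 3, 4, 5, 5, 4, 9, 9, 6, 9]
j→7, i→8; i≥j, return j=7. a = [3, 4, 6, 3, 4, 5, 5, 4, 9, 9, 6, 9]

[3, 4, 6, 3, 4, 5, 5, 4, 9, 9, 6, 9]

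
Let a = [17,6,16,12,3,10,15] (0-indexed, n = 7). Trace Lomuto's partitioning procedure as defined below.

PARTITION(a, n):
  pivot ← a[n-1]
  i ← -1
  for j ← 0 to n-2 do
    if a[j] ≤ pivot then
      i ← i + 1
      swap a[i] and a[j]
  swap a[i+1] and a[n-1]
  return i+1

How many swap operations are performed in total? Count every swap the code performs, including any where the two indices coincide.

pivot = a[6] = 15; i = -1
j=0: a[0]=17 > 15 → no swap
j=1: a[1]=6 ≤ 15 → i=0, swap a[0],a[1] → [6,17,16,12,3,10,15]
j=2: a[2]=16 > 15 → no swap
j=3: a[3]=12 ≤ 15 → i=1, swap a[1],a[3] → [6,12,16,17,3,10,15]
j=4: a[4]=3 ≤ 15 → i=2, swap a[2],a[4] → [6,12,3,17,16,10,15]
j=5: a[5]=10 ≤ 15 → i=3, swap a[3],a[5] → [6,12,3,10,16,17,15]
final swap a[4],a[6] → [6,12,3,10,15,17,16]; return 4

5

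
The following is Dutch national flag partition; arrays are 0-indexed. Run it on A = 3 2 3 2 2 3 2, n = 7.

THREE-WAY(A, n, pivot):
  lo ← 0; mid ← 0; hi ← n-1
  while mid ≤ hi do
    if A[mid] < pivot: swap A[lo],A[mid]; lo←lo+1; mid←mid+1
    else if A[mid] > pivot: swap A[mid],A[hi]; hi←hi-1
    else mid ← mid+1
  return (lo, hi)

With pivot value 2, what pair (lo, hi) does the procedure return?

(0, 3)

lo=0 mid=0 hi=6
3>2: swap(0,6), hi=5 ⇒ 2 2 3 2 2 3 3
2=2: mid=1
2=2: mid=2
3>2: swap(2,5), hi=4 ⇒ 2 2 3 2 2 3 3
3>2: swap(2,4), hi=3 ⇒ 2 2 2 2 3 3 3
2=2: mid=3
2=2: mid=4
done. lo=0 hi=3; A=2 2 2 2 3 3 3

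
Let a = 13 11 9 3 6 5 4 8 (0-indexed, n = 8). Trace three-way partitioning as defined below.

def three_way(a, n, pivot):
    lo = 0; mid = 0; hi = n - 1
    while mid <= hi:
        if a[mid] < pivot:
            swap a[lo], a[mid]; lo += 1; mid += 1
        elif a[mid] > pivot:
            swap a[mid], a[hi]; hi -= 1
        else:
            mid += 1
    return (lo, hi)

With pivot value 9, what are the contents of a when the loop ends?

8 4 3 6 5 9 11 13

pivot = 9; lo=0, mid=0, hi=7
a[mid]=13>9: swap a[0],a[7]; hi=6 → 8 11 9 3 6 5 4 13
a[mid]=8<9: swap a[0],a[0]; lo=1,mid=1 → 8 11 9 3 6 5 4 13
a[mid]=11>9: swap a[1],a[6]; hi=5 → 8 4 9 3 6 5 11 13
a[mid]=4<9: swap a[1],a[1]; lo=2,mid=2 → 8 4 9 3 6 5 11 13
a[mid]=9=9: mid=3
a[mid]=3<9: swap a[2],a[3]; lo=3,mid=4 → 8 4 3 9 6 5 11 13
a[mid]=6<9: swap a[3],a[4]; lo=4,mid=5 → 8 4 3 6 9 5 11 13
a[mid]=5<9: swap a[4],a[5]; lo=5,mid=6 → 8 4 3 6 5 9 11 13
end: lo=5, hi=5; a = 8 4 3 6 5 9 11 13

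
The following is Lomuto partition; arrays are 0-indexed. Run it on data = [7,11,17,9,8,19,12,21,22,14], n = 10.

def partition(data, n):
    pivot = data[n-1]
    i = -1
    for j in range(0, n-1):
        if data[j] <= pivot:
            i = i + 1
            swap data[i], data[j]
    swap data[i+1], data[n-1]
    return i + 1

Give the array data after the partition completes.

pivot = data[9] = 14; i = -1
j=0: data[0]=7 ≤ 14 → i=0, swap data[0],data[0] (no change) → [7,11,17,9,8,19,12,21,22,14]
j=1: data[1]=11 ≤ 14 → i=1, swap data[1],data[1] (no change) → [7,11,17,9,8,19,12,21,22,14]
j=2: data[2]=17 > 14 → no swap
j=3: data[3]=9 ≤ 14 → i=2, swap data[2],data[3] → [7,11,9,17,8,19,12,21,22,14]
j=4: data[4]=8 ≤ 14 → i=3, swap data[3],data[4] → [7,11,9,8,17,19,12,21,22,14]
j=5: data[5]=19 > 14 → no swap
j=6: data[6]=12 ≤ 14 → i=4, swap data[4],data[6] → [7,11,9,8,12,19,17,21,22,14]
j=7: data[7]=21 > 14 → no swap
j=8: data[8]=22 > 14 → no swap
final swap data[5],data[9] → [7,11,9,8,12,14,17,21,22,19]; return 5

[7,11,9,8,12,14,17,21,22,19]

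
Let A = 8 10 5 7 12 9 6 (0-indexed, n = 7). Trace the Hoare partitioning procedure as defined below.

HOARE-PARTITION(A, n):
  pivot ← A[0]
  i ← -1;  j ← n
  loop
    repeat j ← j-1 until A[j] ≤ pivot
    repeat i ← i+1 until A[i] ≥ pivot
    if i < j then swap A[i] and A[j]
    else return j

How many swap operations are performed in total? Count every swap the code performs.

pivot = A[0] = 8; i = -1, j = 7
j→6 (A[6]=6≤8), i→0 (A[0]=8≥8); i<j, swap → 6 10 5 7 12 9 8
j→3 (A[3]=7≤8), i→1 (A[1]=10≥8); i<j, swap → 6 7 5 10 12 9 8
j→2, i→3; i≥j, return j=2. A = 6 7 5 10 12 9 8

2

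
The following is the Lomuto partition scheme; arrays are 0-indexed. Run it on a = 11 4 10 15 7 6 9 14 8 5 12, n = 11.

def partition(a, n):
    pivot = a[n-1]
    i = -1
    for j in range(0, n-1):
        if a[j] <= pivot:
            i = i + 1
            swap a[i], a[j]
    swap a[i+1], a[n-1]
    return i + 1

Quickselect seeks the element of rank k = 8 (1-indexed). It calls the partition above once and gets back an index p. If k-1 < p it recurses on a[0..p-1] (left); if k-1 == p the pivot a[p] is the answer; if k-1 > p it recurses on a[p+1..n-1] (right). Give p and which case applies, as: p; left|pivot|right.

8; left

pivot = a[10] = 12; i = -1
j=0: a[0]=11 ≤ 12 → i=0, swap a[0],a[0] (no change) → 11 4 10 15 7 6 9 14 8 5 12
j=1: a[1]=4 ≤ 12 → i=1, swap a[1],a[1] (no change) → 11 4 10 15 7 6 9 14 8 5 12
j=2: a[2]=10 ≤ 12 → i=2, swap a[2],a[2] (no change) → 11 4 10 15 7 6 9 14 8 5 12
j=3: a[3]=15 > 12 → no swap
j=4: a[4]=7 ≤ 12 → i=3, swap a[3],a[4] → 11 4 10 7 15 6 9 14 8 5 12
j=5: a[5]=6 ≤ 12 → i=4, swap a[4],a[5] → 11 4 10 7 6 15 9 14 8 5 12
j=6: a[6]=9 ≤ 12 → i=5, swap a[5],a[6] → 11 4 10 7 6 9 15 14 8 5 12
j=7: a[7]=14 > 12 → no swap
j=8: a[8]=8 ≤ 12 → i=6, swap a[6],a[8] → 11 4 10 7 6 9 8 14 15 5 12
j=9: a[9]=5 ≤ 12 → i=7, swap a[7],a[9] → 11 4 10 7 6 9 8 5 15 14 12
final swap a[8],a[10] → 11 4 10 7 6 9 8 5 12 14 15; return 8
p = 8; k-1 = 7 < 8 ⇒ left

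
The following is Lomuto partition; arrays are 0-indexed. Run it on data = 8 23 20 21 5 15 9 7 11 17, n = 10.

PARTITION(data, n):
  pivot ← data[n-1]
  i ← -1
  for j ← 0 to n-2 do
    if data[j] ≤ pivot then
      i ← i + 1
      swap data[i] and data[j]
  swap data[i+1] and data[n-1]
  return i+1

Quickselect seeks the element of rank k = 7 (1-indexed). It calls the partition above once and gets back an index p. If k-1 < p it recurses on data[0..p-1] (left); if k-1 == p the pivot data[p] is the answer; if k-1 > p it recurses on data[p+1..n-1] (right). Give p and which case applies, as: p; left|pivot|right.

6; pivot

pivot=17, i=-1
j=0: 8≤17, i=0, swap(0,0) ⇒ 8 23 20 21 5 15 9 7 11 17
j=1: 23>17, skip
j=2: 20>17, skip
j=3: 21>17, skip
j=4: 5≤17, i=1, swap(1,4) ⇒ 8 5 20 21 23 15 9 7 11 17
j=5: 15≤17, i=2, swap(2,5) ⇒ 8 5 15 21 23 20 9 7 11 17
j=6: 9≤17, i=3, swap(3,6) ⇒ 8 5 15 9 23 20 21 7 11 17
j=7: 7≤17, i=4, swap(4,7) ⇒ 8 5 15 9 7 20 21 23 11 17
j=8: 11≤17, i=5, swap(5,8) ⇒ 8 5 15 9 7 11 21 23 20 17
swap(6,9) ⇒ 8 5 15 9 7 11 17 23 20 21; return 6
p = 6; k-1 = 6 == 6 ⇒ pivot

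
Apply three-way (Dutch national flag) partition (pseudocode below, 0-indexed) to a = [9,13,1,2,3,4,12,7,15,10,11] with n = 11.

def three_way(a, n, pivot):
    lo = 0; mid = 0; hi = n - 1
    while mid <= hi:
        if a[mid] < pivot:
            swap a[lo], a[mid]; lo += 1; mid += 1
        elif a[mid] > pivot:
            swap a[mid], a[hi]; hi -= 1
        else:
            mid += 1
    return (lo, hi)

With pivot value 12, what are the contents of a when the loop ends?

lo=0 mid=0 hi=10
9<12: swap(0,0), lo=1 mid=1 ⇒ [9,13,1,2,3,4,12,7,15,10,11]
13>12: swap(1,10), hi=9 ⇒ [9,11,1,2,3,4,12,7,15,10,13]
11<12: swap(1,1), lo=2 mid=2 ⇒ [9,11,1,2,3,4,12,7,15,10,13]
1<12: swap(2,2), lo=3 mid=3 ⇒ [9,11,1,2,3,4,12,7,15,10,13]
2<12: swap(3,3), lo=4 mid=4 ⇒ [9,11,1,2,3,4,12,7,15,10,13]
3<12: swap(4,4), lo=5 mid=5 ⇒ [9,11,1,2,3,4,12,7,15,10,13]
4<12: swap(5,5), lo=6 mid=6 ⇒ [9,11,1,2,3,4,12,7,15,10,13]
12=12: mid=7
7<12: swap(6,7), lo=7 mid=8 ⇒ [9,11,1,2,3,4,7,12,15,10,13]
15>12: swap(8,9), hi=8 ⇒ [9,11,1,2,3,4,7,12,10,15,13]
10<12: swap(7,8), lo=8 mid=9 ⇒ [9,11,1,2,3,4,7,10,12,15,13]
done. lo=8 hi=8; a=[9,11,1,2,3,4,7,10,12,15,13]

[9,11,1,2,3,4,7,10,12,15,13]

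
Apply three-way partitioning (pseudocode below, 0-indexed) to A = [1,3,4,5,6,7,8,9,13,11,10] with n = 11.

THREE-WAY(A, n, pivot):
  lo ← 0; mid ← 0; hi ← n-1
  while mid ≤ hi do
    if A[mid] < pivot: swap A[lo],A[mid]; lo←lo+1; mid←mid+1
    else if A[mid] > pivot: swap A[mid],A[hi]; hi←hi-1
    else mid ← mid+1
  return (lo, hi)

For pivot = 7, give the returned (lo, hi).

pivot = 7; lo=0, mid=0, hi=10
A[mid]=1<7: swap A[0],A[0]; lo=1,mid=1 → [1,3,4,5,6,7,8,9,13,11,10]
A[mid]=3<7: swap A[1],A[1]; lo=2,mid=2 → [1,3,4,5,6,7,8,9,13,11,10]
A[mid]=4<7: swap A[2],A[2]; lo=3,mid=3 → [1,3,4,5,6,7,8,9,13,11,10]
A[mid]=5<7: swap A[3],A[3]; lo=4,mid=4 → [1,3,4,5,6,7,8,9,13,11,10]
A[mid]=6<7: swap A[4],A[4]; lo=5,mid=5 → [1,3,4,5,6,7,8,9,13,11,10]
A[mid]=7=7: mid=6
A[mid]=8>7: swap A[6],A[10]; hi=9 → [1,3,4,5,6,7,10,9,13,11,8]
A[mid]=10>7: swap A[6],A[9]; hi=8 → [1,3,4,5,6,7,11,9,13,10,8]
A[mid]=11>7: swap A[6],A[8]; hi=7 → [1,3,4,5,6,7,13,9,11,10,8]
A[mid]=13>7: swap A[6],A[7]; hi=6 → [1,3,4,5,6,7,9,13,11,10,8]
A[mid]=9>7: swap A[6],A[6]; hi=5 → [1,3,4,5,6,7,9,13,11,10,8]
end: lo=5, hi=5; A = [1,3,4,5,6,7,9,13,11,10,8]

(5, 5)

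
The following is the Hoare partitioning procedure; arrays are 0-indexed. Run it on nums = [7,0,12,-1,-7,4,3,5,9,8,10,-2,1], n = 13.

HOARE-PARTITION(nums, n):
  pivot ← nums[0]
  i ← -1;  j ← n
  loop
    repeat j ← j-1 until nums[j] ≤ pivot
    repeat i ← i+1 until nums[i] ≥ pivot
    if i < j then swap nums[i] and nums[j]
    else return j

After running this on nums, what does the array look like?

pivot = nums[0] = 7; i = -1, j = 13
j→12 (nums[12]=1≤7), i→0 (nums[0]=7≥7); i<j, swap → [1,0,12,-1,-7,4,3,5,9,8,10,-2,7]
j→11 (nums[11]=-2≤7), i→2 (nums[2]=12≥7); i<j, swap → [1,0,-2,-1,-7,4,3,5,9,8,10,12,7]
j→7, i→8; i≥j, return j=7. nums = [1,0,-2,-1,-7,4,3,5,9,8,10,12,7]

[1,0,-2,-1,-7,4,3,5,9,8,10,12,7]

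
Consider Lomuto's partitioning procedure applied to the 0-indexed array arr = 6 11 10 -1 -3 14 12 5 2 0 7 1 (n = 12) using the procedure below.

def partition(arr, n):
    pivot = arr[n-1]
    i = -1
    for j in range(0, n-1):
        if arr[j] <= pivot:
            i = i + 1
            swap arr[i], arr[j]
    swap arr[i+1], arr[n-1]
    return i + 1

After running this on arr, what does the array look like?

-1 -3 0 1 11 14 12 5 2 10 7 6

pivot = arr[11] = 1; i = -1
j=0: arr[0]=6 > 1 → no swap
j=1: arr[1]=11 > 1 → no swap
j=2: arr[2]=10 > 1 → no swap
j=3: arr[3]=-1 ≤ 1 → i=0, swap arr[0],arr[3] → -1 11 10 6 -3 14 12 5 2 0 7 1
j=4: arr[4]=-3 ≤ 1 → i=1, swap arr[1],arr[4] → -1 -3 10 6 11 14 12 5 2 0 7 1
j=5: arr[5]=14 > 1 → no swap
j=6: arr[6]=12 > 1 → no swap
j=7: arr[7]=5 > 1 → no swap
j=8: arr[8]=2 > 1 → no swap
j=9: arr[9]=0 ≤ 1 → i=2, swap arr[2],arr[9] → -1 -3 0 6 11 14 12 5 2 10 7 1
j=10: arr[10]=7 > 1 → no swap
final swap arr[3],arr[11] → -1 -3 0 1 11 14 12 5 2 10 7 6; return 3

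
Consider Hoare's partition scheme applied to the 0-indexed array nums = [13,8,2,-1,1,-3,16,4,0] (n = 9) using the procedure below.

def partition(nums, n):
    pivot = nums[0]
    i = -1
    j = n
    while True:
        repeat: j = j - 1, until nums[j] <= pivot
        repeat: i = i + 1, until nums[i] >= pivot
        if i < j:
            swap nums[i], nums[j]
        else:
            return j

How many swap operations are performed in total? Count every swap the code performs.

pivot=13
j stops at 8 (0), i stops at 0 (13); swap ⇒ [0,8,2,-1,1,-3,16,4,13]
j stops at 7 (4), i stops at 6 (16); swap ⇒ [0,8,2,-1,1,-3,4,16,13]
j stops at 6, i stops at 7; i≥j ⇒ return 6. nums=[0,8,2,-1,1,-3,4,16,13]

2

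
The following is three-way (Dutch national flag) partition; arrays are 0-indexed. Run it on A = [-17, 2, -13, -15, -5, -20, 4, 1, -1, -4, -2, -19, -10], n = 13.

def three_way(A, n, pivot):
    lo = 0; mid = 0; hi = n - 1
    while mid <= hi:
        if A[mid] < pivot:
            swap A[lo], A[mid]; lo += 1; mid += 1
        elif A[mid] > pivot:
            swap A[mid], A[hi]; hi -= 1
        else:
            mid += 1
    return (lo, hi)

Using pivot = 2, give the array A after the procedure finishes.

lo=0 mid=0 hi=12
-17<2: swap(0,0), lo=1 mid=1 ⇒ [-17, 2, -13, -15, -5, -20, 4, 1, -1, -4, -2, -19, -10]
2=2: mid=2
-13<2: swap(1,2), lo=2 mid=3 ⇒ [-17, -13, 2, -15, -5, -20, 4, 1, -1, -4, -2, -19, -10]
-15<2: swap(2,3), lo=3 mid=4 ⇒ [-17, -13, -15, 2, -5, -20, 4, 1, -1, -4, -2, -19, -10]
-5<2: swap(3,4), lo=4 mid=5 ⇒ [-17, -13, -15, -5, 2, -20, 4, 1, -1, -4, -2, -19, -10]
-20<2: swap(4,5), lo=5 mid=6 ⇒ [-17, -13, -15, -5, -20, 2, 4, 1, -1, -4, -2, -19, -10]
4>2: swap(6,12), hi=11 ⇒ [-17, -13, -15, -5, -20, 2, -10, 1, -1, -4, -2, -19, 4]
-10<2: swap(5,6), lo=6 mid=7 ⇒ [-17, -13, -15, -5, -20, -10, 2, 1, -1, -4, -2, -19, 4]
1<2: swap(6,7), lo=7 mid=8 ⇒ [-17, -13, -15, -5, -20, -10, 1, 2, -1, -4, -2, -19, 4]
-1<2: swap(7,8), lo=8 mid=9 ⇒ [-17, -13, -15, -5, -20, -10, 1, -1, 2, -4, -2, -19, 4]
-4<2: swap(8,9), lo=9 mid=10 ⇒ [-17, -13, -15, -5, -20, -10, 1, -1, -4, 2, -2, -19, 4]
-2<2: swap(9,10), lo=10 mid=11 ⇒ [-17, -13, -15, -5, -20, -10, 1, -1, -4, -2, 2, -19, 4]
-19<2: swap(10,11), lo=11 mid=12 ⇒ [-17, -13, -15, -5, -20, -10, 1, -1, -4, -2, -19, 2, 4]
done. lo=11 hi=11; A=[-17, -13, -15, -5, -20, -10, 1, -1, -4, -2, -19, 2, 4]

[-17, -13, -15, -5, -20, -10, 1, -1, -4, -2, -19, 2, 4]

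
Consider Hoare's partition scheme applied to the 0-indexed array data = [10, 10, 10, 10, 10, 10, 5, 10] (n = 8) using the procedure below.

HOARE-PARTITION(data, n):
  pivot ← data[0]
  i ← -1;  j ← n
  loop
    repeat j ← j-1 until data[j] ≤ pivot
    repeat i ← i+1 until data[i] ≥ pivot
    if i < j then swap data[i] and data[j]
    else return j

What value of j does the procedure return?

pivot = data[0] = 10; i = -1, j = 8
j→7 (data[7]=10≤10), i→0 (data[0]=10≥10); i<j, swap → [10, 10, 10, 10, 10, 10, 5, 10]
j→6 (data[6]=5≤10), i→1 (data[1]=10≥10); i<j, swap → [10, 5, 10, 10, 10, 10, 10, 10]
j→5 (data[5]=10≤10), i→2 (data[2]=10≥10); i<j, swap → [10, 5, 10, 10, 10, 10, 10, 10]
j→4 (data[4]=10≤10), i→3 (data[3]=10≥10); i<j, swap → [10, 5, 10, 10, 10, 10, 10, 10]
j→3, i→4; i≥j, return j=3. data = [10, 5, 10, 10, 10, 10, 10, 10]

3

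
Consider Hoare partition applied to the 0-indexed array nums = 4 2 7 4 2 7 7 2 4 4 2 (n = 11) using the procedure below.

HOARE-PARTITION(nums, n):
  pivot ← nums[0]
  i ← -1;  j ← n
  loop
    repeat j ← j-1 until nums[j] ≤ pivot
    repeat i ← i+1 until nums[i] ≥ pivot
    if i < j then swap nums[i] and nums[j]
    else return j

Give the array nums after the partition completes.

pivot = nums[0] = 4; i = -1, j = 11
j→10 (nums[10]=2≤4), i→0 (nums[0]=4≥4); i<j, swap → 2 2 7 4 2 7 7 2 4 4 4
j→9 (nums[9]=4≤4), i→2 (nums[2]=7≥4); i<j, swap → 2 2 4 4 2 7 7 2 4 7 4
j→8 (nums[8]=4≤4), i→3 (nums[3]=4≥4); i<j, swap → 2 2 4 4 2 7 7 2 4 7 4
j→7 (nums[7]=2≤4), i→5 (nums[5]=7≥4); i<j, swap → 2 2 4 4 2 2 7 7 4 7 4
j→5, i→6; i≥j, return j=5. nums = 2 2 4 4 2 2 7 7 4 7 4

2 2 4 4 2 2 7 7 4 7 4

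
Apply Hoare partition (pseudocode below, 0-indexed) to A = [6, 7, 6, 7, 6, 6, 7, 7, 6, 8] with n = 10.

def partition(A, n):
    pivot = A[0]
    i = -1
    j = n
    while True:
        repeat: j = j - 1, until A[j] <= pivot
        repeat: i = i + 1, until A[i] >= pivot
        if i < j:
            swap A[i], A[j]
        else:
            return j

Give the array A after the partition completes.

pivot=6
j stops at 8 (6), i stops at 0 (6); swap ⇒ [6, 7, 6, 7, 6, 6, 7, 7, 6, 8]
j stops at 5 (6), i stops at 1 (7); swap ⇒ [6, 6, 6, 7, 6, 7, 7, 7, 6, 8]
j stops at 4 (6), i stops at 2 (6); swap ⇒ [6, 6, 6, 7, 6, 7, 7, 7, 6, 8]
j stops at 2, i stops at 3; i≥j ⇒ return 2. A=[6, 6, 6, 7, 6, 7, 7, 7, 6, 8]

[6, 6, 6, 7, 6, 7, 7, 7, 6, 8]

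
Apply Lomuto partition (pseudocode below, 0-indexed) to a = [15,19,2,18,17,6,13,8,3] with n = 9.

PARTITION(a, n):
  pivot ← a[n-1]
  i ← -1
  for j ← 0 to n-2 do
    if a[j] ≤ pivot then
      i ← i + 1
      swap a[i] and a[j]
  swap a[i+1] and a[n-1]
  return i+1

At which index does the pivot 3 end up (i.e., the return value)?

pivot=3, i=-1
j=0: 15>3, skip
j=1: 19>3, skip
j=2: 2≤3, i=0, swap(0,2) ⇒ [2,19,15,18,17,6,13,8,3]
j=3: 18>3, skip
j=4: 17>3, skip
j=5: 6>3, skip
j=6: 13>3, skip
j=7: 8>3, skip
swap(1,8) ⇒ [2,3,15,18,17,6,13,8,19]; return 1

1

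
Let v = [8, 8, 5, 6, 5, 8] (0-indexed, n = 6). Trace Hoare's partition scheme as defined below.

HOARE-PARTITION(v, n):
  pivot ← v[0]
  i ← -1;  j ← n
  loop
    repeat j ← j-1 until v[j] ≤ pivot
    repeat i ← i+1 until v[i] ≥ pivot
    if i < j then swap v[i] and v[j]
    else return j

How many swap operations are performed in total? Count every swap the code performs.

pivot = v[0] = 8; i = -1, j = 6
j→5 (v[5]=8≤8), i→0 (v[0]=8≥8); i<j, swap → [8, 8, 5, 6, 5, 8]
j→4 (v[4]=5≤8), i→1 (v[1]=8≥8); i<j, swap → [8, 5, 5, 6, 8, 8]
j→3, i→4; i≥j, return j=3. v = [8, 5, 5, 6, 8, 8]

2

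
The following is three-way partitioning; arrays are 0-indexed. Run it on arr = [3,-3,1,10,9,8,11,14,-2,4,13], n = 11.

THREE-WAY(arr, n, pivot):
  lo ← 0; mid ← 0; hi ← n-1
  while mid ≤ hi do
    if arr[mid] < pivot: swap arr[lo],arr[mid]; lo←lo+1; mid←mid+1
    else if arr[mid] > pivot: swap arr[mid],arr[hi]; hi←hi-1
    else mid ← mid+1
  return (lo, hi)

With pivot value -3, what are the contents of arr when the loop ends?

pivot = -3; lo=0, mid=0, hi=10
arr[mid]=3>-3: swap arr[0],arr[10]; hi=9 → [13,-3,1,10,9,8,11,14,-2,4,3]
arr[mid]=13>-3: swap arr[0],arr[9]; hi=8 → [4,-3,1,10,9,8,11,14,-2,13,3]
arr[mid]=4>-3: swap arr[0],arr[8]; hi=7 → [-2,-3,1,10,9,8,11,14,4,13,3]
arr[mid]=-2>-3: swap arr[0],arr[7]; hi=6 → [14,-3,1,10,9,8,11,-2,4,13,3]
arr[mid]=14>-3: swap arr[0],arr[6]; hi=5 → [11,-3,1,10,9,8,14,-2,4,13,3]
arr[mid]=11>-3: swap arr[0],arr[5]; hi=4 → [8,-3,1,10,9,11,14,-2,4,13,3]
arr[mid]=8>-3: swap arr[0],arr[4]; hi=3 → [9,-3,1,10,8,11,14,-2,4,13,3]
arr[mid]=9>-3: swap arr[0],arr[3]; hi=2 → [10,-3,1,9,8,11,14,-2,4,13,3]
arr[mid]=10>-3: swap arr[0],arr[2]; hi=1 → [1,-3,10,9,8,11,14,-2,4,13,3]
arr[mid]=1>-3: swap arr[0],arr[1]; hi=0 → [-3,1,10,9,8,11,14,-2,4,13,3]
arr[mid]=-3=-3: mid=1
end: lo=0, hi=0; arr = [-3,1,10,9,8,11,14,-2,4,13,3]

[-3,1,10,9,8,11,14,-2,4,13,3]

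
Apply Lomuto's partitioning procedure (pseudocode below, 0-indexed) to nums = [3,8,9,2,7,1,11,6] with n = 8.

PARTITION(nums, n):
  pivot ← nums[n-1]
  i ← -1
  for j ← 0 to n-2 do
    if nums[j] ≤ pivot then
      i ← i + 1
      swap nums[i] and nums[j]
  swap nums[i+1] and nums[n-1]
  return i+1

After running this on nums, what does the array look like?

pivot=6, i=-1
j=0: 3≤6, i=0, swap(0,0) ⇒ [3,8,9,2,7,1,11,6]
j=1: 8>6, skip
j=2: 9>6, skip
j=3: 2≤6, i=1, swap(1,3) ⇒ [3,2,9,8,7,1,11,6]
j=4: 7>6, skip
j=5: 1≤6, i=2, swap(2,5) ⇒ [3,2,1,8,7,9,11,6]
j=6: 11>6, skip
swap(3,7) ⇒ [3,2,1,6,7,9,11,8]; return 3

[3,2,1,6,7,9,11,8]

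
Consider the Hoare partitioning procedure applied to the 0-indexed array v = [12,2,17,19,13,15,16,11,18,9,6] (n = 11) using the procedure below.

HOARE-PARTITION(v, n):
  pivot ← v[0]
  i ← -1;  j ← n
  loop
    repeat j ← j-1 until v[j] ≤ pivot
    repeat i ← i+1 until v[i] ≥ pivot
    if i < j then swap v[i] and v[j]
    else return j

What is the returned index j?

3

pivot = v[0] = 12; i = -1, j = 11
j→10 (v[10]=6≤12), i→0 (v[0]=12≥12); i<j, swap → [6,2,17,19,13,15,16,11,18,9,12]
j→9 (v[9]=9≤12), i→2 (v[2]=17≥12); i<j, swap → [6,2,9,19,13,15,16,11,18,17,12]
j→7 (v[7]=11≤12), i→3 (v[3]=19≥12); i<j, swap → [6,2,9,11,13,15,16,19,18,17,12]
j→3, i→4; i≥j, return j=3. v = [6,2,9,11,13,15,16,19,18,17,12]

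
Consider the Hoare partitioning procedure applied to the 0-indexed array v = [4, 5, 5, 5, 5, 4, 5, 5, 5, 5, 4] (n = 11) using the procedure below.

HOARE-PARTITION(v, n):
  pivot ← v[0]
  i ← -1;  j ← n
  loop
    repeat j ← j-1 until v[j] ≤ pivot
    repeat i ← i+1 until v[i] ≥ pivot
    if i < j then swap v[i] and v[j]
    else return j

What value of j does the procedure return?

1

pivot=4
j stops at 10 (4), i stops at 0 (4); swap ⇒ [4, 5, 5, 5, 5, 4, 5, 5, 5, 5, 4]
j stops at 5 (4), i stops at 1 (5); swap ⇒ [4, 4, 5, 5, 5, 5, 5, 5, 5, 5, 4]
j stops at 1, i stops at 2; i≥j ⇒ return 1. v=[4, 4, 5, 5, 5, 5, 5, 5, 5, 5, 4]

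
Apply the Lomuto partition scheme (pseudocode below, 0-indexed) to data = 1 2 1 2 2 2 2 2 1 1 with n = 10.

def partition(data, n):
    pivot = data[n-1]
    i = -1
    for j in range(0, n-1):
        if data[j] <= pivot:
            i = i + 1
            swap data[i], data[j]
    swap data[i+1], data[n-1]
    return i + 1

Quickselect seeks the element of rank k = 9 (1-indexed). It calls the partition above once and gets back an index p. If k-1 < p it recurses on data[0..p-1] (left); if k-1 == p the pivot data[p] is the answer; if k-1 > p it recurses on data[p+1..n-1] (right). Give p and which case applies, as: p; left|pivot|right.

3; right

pivot = data[9] = 1; i = -1
j=0: data[0]=1 ≤ 1 → i=0, swap data[0],data[0] (no change) → 1 2 1 2 2 2 2 2 1 1
j=1: data[1]=2 > 1 → no swap
j=2: data[2]=1 ≤ 1 → i=1, swap data[1],data[2] → 1 1 2 2 2 2 2 2 1 1
j=3: data[3]=2 > 1 → no swap
j=4: data[4]=2 > 1 → no swap
j=5: data[5]=2 > 1 → no swap
j=6: data[6]=2 > 1 → no swap
j=7: data[7]=2 > 1 → no swap
j=8: data[8]=1 ≤ 1 → i=2, swap data[2],data[8] → 1 1 1 2 2 2 2 2 2 1
final swap data[3],data[9] → 1 1 1 1 2 2 2 2 2 2; return 3
p = 3; k-1 = 8 > 3 ⇒ right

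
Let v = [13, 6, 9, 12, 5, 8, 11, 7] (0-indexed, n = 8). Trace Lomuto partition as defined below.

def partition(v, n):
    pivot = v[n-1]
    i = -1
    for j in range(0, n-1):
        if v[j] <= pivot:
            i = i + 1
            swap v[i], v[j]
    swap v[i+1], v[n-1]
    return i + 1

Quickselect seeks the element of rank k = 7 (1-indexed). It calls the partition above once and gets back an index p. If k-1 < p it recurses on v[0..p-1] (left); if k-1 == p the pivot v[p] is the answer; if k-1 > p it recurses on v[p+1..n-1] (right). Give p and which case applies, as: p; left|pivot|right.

2; right

pivot = v[7] = 7; i = -1
j=0: v[0]=13 > 7 → no swap
j=1: v[1]=6 ≤ 7 → i=0, swap v[0],v[1] → [6, 13, 9, 12, 5, 8, 11, 7]
j=2: v[2]=9 > 7 → no swap
j=3: v[3]=12 > 7 → no swap
j=4: v[4]=5 ≤ 7 → i=1, swap v[1],v[4] → [6, 5, 9, 12, 13, 8, 11, 7]
j=5: v[5]=8 > 7 → no swap
j=6: v[6]=11 > 7 → no swap
final swap v[2],v[7] → [6, 5, 7, 12, 13, 8, 11, 9]; return 2
p = 2; k-1 = 6 > 2 ⇒ right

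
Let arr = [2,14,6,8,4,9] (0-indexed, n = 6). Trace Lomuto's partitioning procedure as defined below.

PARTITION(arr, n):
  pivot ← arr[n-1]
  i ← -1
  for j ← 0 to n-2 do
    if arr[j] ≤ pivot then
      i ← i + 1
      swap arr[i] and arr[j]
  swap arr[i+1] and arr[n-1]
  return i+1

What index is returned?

pivot=9, i=-1
j=0: 2≤9, i=0, swap(0,0) ⇒ [2,14,6,8,4,9]
j=1: 14>9, skip
j=2: 6≤9, i=1, swap(1,2) ⇒ [2,6,14,8,4,9]
j=3: 8≤9, i=2, swap(2,3) ⇒ [2,6,8,14,4,9]
j=4: 4≤9, i=3, swap(3,4) ⇒ [2,6,8,4,14,9]
swap(4,5) ⇒ [2,6,8,4,9,14]; return 4

4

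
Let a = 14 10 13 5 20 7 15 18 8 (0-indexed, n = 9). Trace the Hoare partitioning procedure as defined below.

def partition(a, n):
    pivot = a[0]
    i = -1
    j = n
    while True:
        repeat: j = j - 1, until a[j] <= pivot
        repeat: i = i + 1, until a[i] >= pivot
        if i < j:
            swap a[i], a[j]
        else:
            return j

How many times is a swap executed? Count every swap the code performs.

2

pivot=14
j stops at 8 (8), i stops at 0 (14); swap ⇒ 8 10 13 5 20 7 15 18 14
j stops at 5 (7), i stops at 4 (20); swap ⇒ 8 10 13 5 7 20 15 18 14
j stops at 4, i stops at 5; i≥j ⇒ return 4. a=8 10 13 5 7 20 15 18 14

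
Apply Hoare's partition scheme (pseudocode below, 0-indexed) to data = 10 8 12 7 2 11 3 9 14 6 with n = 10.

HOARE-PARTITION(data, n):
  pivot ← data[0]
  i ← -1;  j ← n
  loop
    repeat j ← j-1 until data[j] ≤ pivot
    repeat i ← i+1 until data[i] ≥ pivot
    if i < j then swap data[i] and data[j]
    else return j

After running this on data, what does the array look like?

pivot=10
j stops at 9 (6), i stops at 0 (10); swap ⇒ 6 8 12 7 2 11 3 9 14 10
j stops at 7 (9), i stops at 2 (12); swap ⇒ 6 8 9 7 2 11 3 12 14 10
j stops at 6 (3), i stops at 5 (11); swap ⇒ 6 8 9 7 2 3 11 12 14 10
j stops at 5, i stops at 6; i≥j ⇒ return 5. data=6 8 9 7 2 3 11 12 14 10

6 8 9 7 2 3 11 12 14 10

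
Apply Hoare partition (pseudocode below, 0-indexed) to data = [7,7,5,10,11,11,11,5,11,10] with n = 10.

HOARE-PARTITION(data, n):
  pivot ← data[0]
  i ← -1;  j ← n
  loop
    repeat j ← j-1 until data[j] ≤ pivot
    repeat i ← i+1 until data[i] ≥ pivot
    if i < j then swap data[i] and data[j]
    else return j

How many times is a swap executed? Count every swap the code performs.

2

pivot = data[0] = 7; i = -1, j = 10
j→7 (data[7]=5≤7), i→0 (data[0]=7≥7); i<j, swap → [5,7,5,10,11,11,11,7,11,10]
j→2 (data[2]=5≤7), i→1 (data[1]=7≥7); i<j, swap → [5,5,7,10,11,11,11,7,11,10]
j→1, i→2; i≥j, return j=1. data = [5,5,7,10,11,11,11,7,11,10]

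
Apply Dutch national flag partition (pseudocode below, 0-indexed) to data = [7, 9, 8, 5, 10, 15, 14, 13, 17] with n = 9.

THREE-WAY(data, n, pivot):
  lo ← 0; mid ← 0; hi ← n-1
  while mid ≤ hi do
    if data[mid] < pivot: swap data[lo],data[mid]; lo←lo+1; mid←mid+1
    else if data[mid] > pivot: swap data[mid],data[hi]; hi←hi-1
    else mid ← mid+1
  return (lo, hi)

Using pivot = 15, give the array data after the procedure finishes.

lo=0 mid=0 hi=8
7<15: swap(0,0), lo=1 mid=1 ⇒ [7, 9, 8, 5, 10, 15, 14, 13, 17]
9<15: swap(1,1), lo=2 mid=2 ⇒ [7, 9, 8, 5, 10, 15, 14, 13, 17]
8<15: swap(2,2), lo=3 mid=3 ⇒ [7, 9, 8, 5, 10, 15, 14, 13, 17]
5<15: swap(3,3), lo=4 mid=4 ⇒ [7, 9, 8, 5, 10, 15, 14, 13, 17]
10<15: swap(4,4), lo=5 mid=5 ⇒ [7, 9, 8, 5, 10, 15, 14, 13, 17]
15=15: mid=6
14<15: swap(5,6), lo=6 mid=7 ⇒ [7, 9, 8, 5, 10, 14, 15, 13, 17]
13<15: swap(6,7), lo=7 mid=8 ⇒ [7, 9, 8, 5, 10, 14, 13, 15, 17]
17>15: swap(8,8), hi=7 ⇒ [7, 9, 8, 5, 10, 14, 13, 15, 17]
done. lo=7 hi=7; data=[7, 9, 8, 5, 10, 14, 13, 15, 17]

[7, 9, 8, 5, 10, 14, 13, 15, 17]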